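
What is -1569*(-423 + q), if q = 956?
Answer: -836277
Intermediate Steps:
-1569*(-423 + q) = -1569*(-423 + 956) = -1569*533 = -836277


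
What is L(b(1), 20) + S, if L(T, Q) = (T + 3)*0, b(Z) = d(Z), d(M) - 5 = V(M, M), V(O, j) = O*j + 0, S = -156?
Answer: -156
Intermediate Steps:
V(O, j) = O*j
d(M) = 5 + M**2 (d(M) = 5 + M*M = 5 + M**2)
b(Z) = 5 + Z**2
L(T, Q) = 0 (L(T, Q) = (3 + T)*0 = 0)
L(b(1), 20) + S = 0 - 156 = -156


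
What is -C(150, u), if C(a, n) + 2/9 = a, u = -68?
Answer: -1348/9 ≈ -149.78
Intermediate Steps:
C(a, n) = -2/9 + a
-C(150, u) = -(-2/9 + 150) = -1*1348/9 = -1348/9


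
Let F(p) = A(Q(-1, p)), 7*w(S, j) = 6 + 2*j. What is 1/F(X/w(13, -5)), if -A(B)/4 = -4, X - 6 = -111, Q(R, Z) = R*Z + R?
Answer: 1/16 ≈ 0.062500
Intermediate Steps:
w(S, j) = 6/7 + 2*j/7 (w(S, j) = (6 + 2*j)/7 = 6/7 + 2*j/7)
Q(R, Z) = R + R*Z
X = -105 (X = 6 - 111 = -105)
A(B) = 16 (A(B) = -4*(-4) = 16)
F(p) = 16
1/F(X/w(13, -5)) = 1/16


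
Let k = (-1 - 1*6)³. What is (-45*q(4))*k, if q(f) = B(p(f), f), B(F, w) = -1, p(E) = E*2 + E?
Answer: -15435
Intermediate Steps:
p(E) = 3*E (p(E) = 2*E + E = 3*E)
q(f) = -1
k = -343 (k = (-1 - 6)³ = (-7)³ = -343)
(-45*q(4))*k = -45*(-1)*(-343) = 45*(-343) = -15435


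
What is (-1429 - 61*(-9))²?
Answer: 774400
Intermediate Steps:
(-1429 - 61*(-9))² = (-1429 + 549)² = (-880)² = 774400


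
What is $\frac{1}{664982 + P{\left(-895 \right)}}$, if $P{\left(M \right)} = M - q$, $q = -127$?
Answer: $\frac{1}{664214} \approx 1.5055 \cdot 10^{-6}$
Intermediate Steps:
$P{\left(M \right)} = 127 + M$ ($P{\left(M \right)} = M - -127 = M + 127 = 127 + M$)
$\frac{1}{664982 + P{\left(-895 \right)}} = \frac{1}{664982 + \left(127 - 895\right)} = \frac{1}{664982 - 768} = \frac{1}{664214}$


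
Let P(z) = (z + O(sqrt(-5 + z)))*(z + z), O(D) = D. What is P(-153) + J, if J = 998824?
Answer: 1045642 - 306*I*sqrt(158) ≈ 1.0456e+6 - 3846.4*I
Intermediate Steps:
P(z) = 2*z*(z + sqrt(-5 + z)) (P(z) = (z + sqrt(-5 + z))*(z + z) = (z + sqrt(-5 + z))*(2*z) = 2*z*(z + sqrt(-5 + z)))
P(-153) + J = 2*(-153)*(-153 + sqrt(-5 - 153)) + 998824 = 2*(-153)*(-153 + sqrt(-158)) + 998824 = 2*(-153)*(-153 + I*sqrt(158)) + 998824 = (46818 - 306*I*sqrt(158)) + 998824 = 1045642 - 306*I*sqrt(158)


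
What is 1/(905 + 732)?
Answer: 1/1637 ≈ 0.00061087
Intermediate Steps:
1/(905 + 732) = 1/1637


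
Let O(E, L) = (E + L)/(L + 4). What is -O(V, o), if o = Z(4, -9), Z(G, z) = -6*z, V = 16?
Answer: -35/29 ≈ -1.2069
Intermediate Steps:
o = 54 (o = -6*(-9) = 54)
O(E, L) = (E + L)/(4 + L)
-O(V, o) = -(16 + 54)/(4 + 54) = -70/58 = -1*35/29 = -35/29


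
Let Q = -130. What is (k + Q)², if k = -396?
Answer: 276676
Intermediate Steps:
(k + Q)² = (-396 - 130)² = (-526)² = 276676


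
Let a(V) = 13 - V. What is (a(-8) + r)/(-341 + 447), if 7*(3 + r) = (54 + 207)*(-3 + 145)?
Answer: 18594/371 ≈ 50.119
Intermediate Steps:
r = 37041/7 (r = -3 + ((54 + 207)*(-3 + 145))/7 = -3 + (261*142)/7 = -3 + (⅐)*37062 = -3 + 37062/7 = 37041/7 ≈ 5291.6)
(a(-8) + r)/(-341 + 447) = ((13 - 1*(-8)) + 37041/7)/(-341 + 447) = ((13 + 8) + 37041/7)/106 = (21 + 37041/7)*(1/106) = (37188/7)*(1/106) = 18594/371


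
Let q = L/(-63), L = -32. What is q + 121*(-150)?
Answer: -1143418/63 ≈ -18150.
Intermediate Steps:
q = 32/63 (q = -32/(-63) = -32*(-1/63) = 32/63 ≈ 0.50794)
q + 121*(-150) = 32/63 + 121*(-150) = 32/63 - 18150 = -1143418/63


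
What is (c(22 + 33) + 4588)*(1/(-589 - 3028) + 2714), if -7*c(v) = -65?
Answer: 315905977197/25319 ≈ 1.2477e+7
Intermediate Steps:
c(v) = 65/7 (c(v) = -1/7*(-65) = 65/7)
(c(22 + 33) + 4588)*(1/(-589 - 3028) + 2714) = (65/7 + 4588)*(1/(-589 - 3028) + 2714) = 32181*(1/(-3617) + 2714)/7 = 32181*(-1/3617 + 2714)/7 = (32181/7)*(9816537/3617) = 315905977197/25319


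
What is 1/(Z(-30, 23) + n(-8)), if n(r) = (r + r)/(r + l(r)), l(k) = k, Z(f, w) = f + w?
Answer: -⅙ ≈ -0.16667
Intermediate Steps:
n(r) = 1 (n(r) = (r + r)/(r + r) = (2*r)/((2*r)) = (2*r)*(1/(2*r)) = 1)
1/(Z(-30, 23) + n(-8)) = 1/((-30 + 23) + 1) = 1/(-7 + 1) = 1/(-6) = -⅙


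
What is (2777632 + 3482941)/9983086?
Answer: 6260573/9983086 ≈ 0.62712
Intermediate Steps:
(2777632 + 3482941)/9983086 = 6260573*(1/9983086) = 6260573/9983086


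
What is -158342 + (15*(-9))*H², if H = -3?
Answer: -159557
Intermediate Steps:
-158342 + (15*(-9))*H² = -158342 + (15*(-9))*(-3)² = -158342 - 135*9 = -158342 - 1215 = -159557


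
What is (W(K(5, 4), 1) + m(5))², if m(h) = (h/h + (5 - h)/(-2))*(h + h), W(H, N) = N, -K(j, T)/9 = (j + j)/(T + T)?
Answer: 121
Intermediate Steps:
K(j, T) = -9*j/T (K(j, T) = -9*(j + j)/(T + T) = -9*2*j/(2*T) = -9*2*j*1/(2*T) = -9*j/T)
m(h) = 2*h*(-3/2 + h/2) (m(h) = (1 + (5 - h)*(-½))*(2*h) = (1 + (-5/2 + h/2))*(2*h) = (-3/2 + h/2)*(2*h) = 2*h*(-3/2 + h/2))
(W(K(5, 4), 1) + m(5))² = (1 + 5*(-3 + 5))² = (1 + 5*2)² = (1 + 10)² = 11² = 121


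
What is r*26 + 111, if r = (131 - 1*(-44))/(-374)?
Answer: 18482/187 ≈ 98.834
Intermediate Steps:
r = -175/374 (r = (131 + 44)*(-1/374) = 175*(-1/374) = -175/374 ≈ -0.46791)
r*26 + 111 = -175/374*26 + 111 = -2275/187 + 111 = 18482/187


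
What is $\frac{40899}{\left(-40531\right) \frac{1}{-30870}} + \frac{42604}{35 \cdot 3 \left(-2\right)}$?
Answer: $\frac{131704582288}{4255755} \approx 30947.0$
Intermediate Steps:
$\frac{40899}{\left(-40531\right) \frac{1}{-30870}} + \frac{42604}{35 \cdot 3 \left(-2\right)} = \frac{40899}{\left(-40531\right) \left(- \frac{1}{30870}\right)} + \frac{42604}{105 \left(-2\right)} = \frac{40899}{\frac{40531}{30870}} + \frac{42604}{-210} = 40899 \cdot \frac{30870}{40531} + 42604 \left(- \frac{1}{210}\right) = \frac{1262552130}{40531} - \frac{21302}{105} = \frac{131704582288}{4255755}$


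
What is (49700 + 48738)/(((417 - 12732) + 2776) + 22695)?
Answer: 49219/6578 ≈ 7.4824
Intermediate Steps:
(49700 + 48738)/(((417 - 12732) + 2776) + 22695) = 98438/((-12315 + 2776) + 22695) = 98438/(-9539 + 22695) = 98438/13156 = 98438*(1/13156) = 49219/6578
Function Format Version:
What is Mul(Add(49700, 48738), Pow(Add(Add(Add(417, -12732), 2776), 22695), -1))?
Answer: Rational(49219, 6578) ≈ 7.4824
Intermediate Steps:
Mul(Add(49700, 48738), Pow(Add(Add(Add(417, -12732), 2776), 22695), -1)) = Mul(98438, Pow(Add(Add(-12315, 2776), 22695), -1)) = Mul(98438, Pow(Add(-9539, 22695), -1)) = Mul(98438, Pow(13156, -1)) = Mul(98438, Rational(1, 13156)) = Rational(49219, 6578)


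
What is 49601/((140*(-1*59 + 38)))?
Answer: -49601/2940 ≈ -16.871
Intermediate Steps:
49601/((140*(-1*59 + 38))) = 49601/((140*(-59 + 38))) = 49601/((140*(-21))) = 49601/(-2940) = 49601*(-1/2940) = -49601/2940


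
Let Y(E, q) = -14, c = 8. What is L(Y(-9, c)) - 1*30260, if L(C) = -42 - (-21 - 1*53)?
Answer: -30228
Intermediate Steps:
L(C) = 32 (L(C) = -42 - (-21 - 53) = -42 - 1*(-74) = -42 + 74 = 32)
L(Y(-9, c)) - 1*30260 = 32 - 1*30260 = 32 - 30260 = -30228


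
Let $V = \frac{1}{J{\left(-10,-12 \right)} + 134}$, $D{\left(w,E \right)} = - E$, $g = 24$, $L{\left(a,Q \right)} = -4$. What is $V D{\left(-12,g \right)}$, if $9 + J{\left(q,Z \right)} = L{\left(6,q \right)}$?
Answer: $- \frac{24}{121} \approx -0.19835$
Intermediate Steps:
$J{\left(q,Z \right)} = -13$ ($J{\left(q,Z \right)} = -9 - 4 = -13$)
$V = \frac{1}{121}$ ($V = \frac{1}{-13 + 134} = \frac{1}{121} \approx 0.0082645$)
$V D{\left(-12,g \right)} = \frac{\left(-1\right) 24}{121} = \frac{1}{121} \left(-24\right) = - \frac{24}{121}$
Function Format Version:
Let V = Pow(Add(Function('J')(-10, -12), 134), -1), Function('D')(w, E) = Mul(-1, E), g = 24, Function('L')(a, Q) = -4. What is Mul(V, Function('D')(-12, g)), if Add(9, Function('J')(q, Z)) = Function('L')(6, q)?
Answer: Rational(-24, 121) ≈ -0.19835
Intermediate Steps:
Function('J')(q, Z) = -13 (Function('J')(q, Z) = Add(-9, -4) = -13)
V = Rational(1, 121) (V = Pow(Add(-13, 134), -1) = Pow(121, -1) = Rational(1, 121) ≈ 0.0082645)
Mul(V, Function('D')(-12, g)) = Mul(Rational(1, 121), Mul(-1, 24)) = Mul(Rational(1, 121), -24) = Rational(-24, 121)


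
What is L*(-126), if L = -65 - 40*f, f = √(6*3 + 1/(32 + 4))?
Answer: 8190 + 840*√649 ≈ 29589.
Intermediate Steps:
f = √649/6 (f = √(18 + 1/36) = √(649/36) = √649/6 ≈ 4.2459)
L = -65 - 20*√649/3 ≈ -234.84
L*(-126) = (-65 - 20*√649/3)*(-126) = 8190 + 840*√649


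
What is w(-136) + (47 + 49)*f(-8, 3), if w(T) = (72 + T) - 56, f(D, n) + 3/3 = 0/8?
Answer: -216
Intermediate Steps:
f(D, n) = -1 (f(D, n) = -1 + 0/8 = -1 + 0*(⅛) = -1 + 0 = -1)
w(T) = 16 + T
w(-136) + (47 + 49)*f(-8, 3) = (16 - 136) + (47 + 49)*(-1) = -120 + 96*(-1) = -120 - 96 = -216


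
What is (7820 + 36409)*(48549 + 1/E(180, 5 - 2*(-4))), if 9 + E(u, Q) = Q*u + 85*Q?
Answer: 7378032549585/3436 ≈ 2.1473e+9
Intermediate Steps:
E(u, Q) = -9 + 85*Q + Q*u (E(u, Q) = -9 + (Q*u + 85*Q) = -9 + (85*Q + Q*u) = -9 + 85*Q + Q*u)
(7820 + 36409)*(48549 + 1/E(180, 5 - 2*(-4))) = (7820 + 36409)*(48549 + 1/(-9 + 85*(5 - 2*(-4)) + (5 - 2*(-4))*180)) = 44229*(48549 + 1/(-9 + 85*(5 + 8) + (5 + 8)*180)) = 44229*(48549 + 1/(-9 + 85*13 + 13*180)) = 44229*(48549 + 1/(-9 + 1105 + 2340)) = 44229*(48549 + 1/3436) = 44229*(166814365/3436) = 7378032549585/3436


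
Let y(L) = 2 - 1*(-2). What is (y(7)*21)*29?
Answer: 2436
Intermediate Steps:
y(L) = 4 (y(L) = 2 + 2 = 4)
(y(7)*21)*29 = (4*21)*29 = 84*29 = 2436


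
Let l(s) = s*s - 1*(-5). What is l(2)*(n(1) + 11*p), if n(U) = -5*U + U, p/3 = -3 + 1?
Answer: -630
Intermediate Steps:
p = -6 (p = 3*(-3 + 1) = 3*(-2) = -6)
n(U) = -4*U
l(s) = 5 + s² (l(s) = s² + 5 = 5 + s²)
l(2)*(n(1) + 11*p) = (5 + 2²)*(-4*1 + 11*(-6)) = (5 + 4)*(-4 - 66) = 9*(-70) = -630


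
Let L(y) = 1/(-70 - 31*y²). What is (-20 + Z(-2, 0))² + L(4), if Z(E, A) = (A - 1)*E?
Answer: 183383/566 ≈ 324.00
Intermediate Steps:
Z(E, A) = E*(-1 + A) (Z(E, A) = (-1 + A)*E = E*(-1 + A))
(-20 + Z(-2, 0))² + L(4) = (-20 - 2*(-1 + 0))² - 1/(70 + 31*4²) = (-20 - 2*(-1))² - 1/(70 + 31*16) = (-20 + 2)² - 1/(70 + 496) = (-18)² - 1/566 = 324 - 1*1/566 = 324 - 1/566 = 183383/566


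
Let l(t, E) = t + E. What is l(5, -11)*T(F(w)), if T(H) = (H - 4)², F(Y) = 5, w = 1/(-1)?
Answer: -6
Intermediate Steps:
w = -1
T(H) = (-4 + H)²
l(t, E) = E + t
l(5, -11)*T(F(w)) = (-11 + 5)*(-4 + 5)² = -6*1² = -6*1 = -6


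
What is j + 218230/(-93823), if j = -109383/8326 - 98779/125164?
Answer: -794548651429069/48887199589436 ≈ -16.253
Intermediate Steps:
j = -7256623883/521057732 (j = -109383*1/8326 - 98779*1/125164 = -109383/8326 - 98779/125164 = -7256623883/521057732 ≈ -13.927)
j + 218230/(-93823) = -7256623883/521057732 + 218230/(-93823) = -7256623883/521057732 + 218230*(-1/93823) = -7256623883/521057732 - 218230/93823 = -794548651429069/48887199589436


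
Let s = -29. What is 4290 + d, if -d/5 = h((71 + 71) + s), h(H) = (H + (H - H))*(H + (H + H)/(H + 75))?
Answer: -5662015/94 ≈ -60234.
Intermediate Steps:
h(H) = H*(H + 2*H/(75 + H)) (h(H) = (H + 0)*(H + (2*H)/(75 + H)) = H*(H + 2*H/(75 + H)))
d = -6065275/94 (d = -5*((71 + 71) - 29)²*(77 + ((71 + 71) - 29))/(75 + ((71 + 71) - 29)) = -5*(142 - 29)²*(77 + (142 - 29))/(75 + (142 - 29)) = -5*113²*(77 + 113)/(75 + 113) = -63845*190/188 = -5*1213055/94 = -6065275/94 ≈ -64524.)
4290 + d = 4290 - 6065275/94 = -5662015/94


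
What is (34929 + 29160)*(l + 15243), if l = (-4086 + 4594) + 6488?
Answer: 1425275271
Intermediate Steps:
l = 6996 (l = 508 + 6488 = 6996)
(34929 + 29160)*(l + 15243) = (34929 + 29160)*(6996 + 15243) = 64089*22239 = 1425275271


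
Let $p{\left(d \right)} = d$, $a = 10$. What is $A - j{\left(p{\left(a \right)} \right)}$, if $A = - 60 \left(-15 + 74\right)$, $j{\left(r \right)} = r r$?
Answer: $-3640$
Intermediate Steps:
$j{\left(r \right)} = r^{2}$
$A = -3540$ ($A = \left(-60\right) 59 = -3540$)
$A - j{\left(p{\left(a \right)} \right)} = -3540 - 10^{2} = -3540 - 100 = -3640$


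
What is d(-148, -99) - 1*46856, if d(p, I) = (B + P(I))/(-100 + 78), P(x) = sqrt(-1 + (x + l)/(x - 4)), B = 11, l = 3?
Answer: -93713/2 - I*sqrt(721)/2266 ≈ -46857.0 - 0.01185*I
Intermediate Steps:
P(x) = sqrt(-1 + (3 + x)/(-4 + x)) (P(x) = sqrt(-1 + (x + 3)/(x - 4)) = sqrt(-1 + (3 + x)/(-4 + x)))
d(p, I) = -1/2 - sqrt(7)*sqrt(1/(-4 + I))/22 (d(p, I) = (11 + sqrt(7)*sqrt(1/(-4 + I)))/(-100 + 78) = (11 + sqrt(7)*sqrt(1/(-4 + I)))/(-22) = (11 + sqrt(7)*sqrt(1/(-4 + I)))*(-1/22) = -1/2 - sqrt(7)*sqrt(1/(-4 + I))/22)
d(-148, -99) - 1*46856 = (-1/2 - sqrt(7)*sqrt(1/(-4 - 99))/22) - 1*46856 = (-1/2 - sqrt(7)*sqrt(1/(-103))/22) - 46856 = (-1/2 - sqrt(7)*sqrt(-1/103)/22) - 46856 = (-1/2 - sqrt(7)*I*sqrt(103)/103/22) - 46856 = (-1/2 - I*sqrt(721)/2266) - 46856 = -93713/2 - I*sqrt(721)/2266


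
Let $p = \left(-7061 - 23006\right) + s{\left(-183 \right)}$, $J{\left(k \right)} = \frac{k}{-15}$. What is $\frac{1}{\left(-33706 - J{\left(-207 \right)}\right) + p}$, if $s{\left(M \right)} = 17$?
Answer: $- \frac{5}{318849} \approx -1.5681 \cdot 10^{-5}$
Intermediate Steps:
$J{\left(k \right)} = - \frac{k}{15}$ ($J{\left(k \right)} = k \left(- \frac{1}{15}\right) = - \frac{k}{15}$)
$p = -30050$ ($p = \left(-7061 - 23006\right) + 17 = -30067 + 17 = -30050$)
$\frac{1}{\left(-33706 - J{\left(-207 \right)}\right) + p} = \frac{1}{\left(-33706 - \left(- \frac{1}{15}\right) \left(-207\right)\right) - 30050} = \frac{1}{\left(-33706 - \frac{69}{5}\right) - 30050} = \frac{1}{- \frac{168599}{5} - 30050} = \frac{1}{- \frac{318849}{5}} = - \frac{5}{318849}$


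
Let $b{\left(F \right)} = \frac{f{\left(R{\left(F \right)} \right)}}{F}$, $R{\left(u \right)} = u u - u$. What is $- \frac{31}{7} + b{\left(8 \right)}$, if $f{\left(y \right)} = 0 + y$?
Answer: $\frac{18}{7} \approx 2.5714$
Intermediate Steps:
$R{\left(u \right)} = u^{2} - u$
$f{\left(y \right)} = y$
$b{\left(F \right)} = -1 + F$ ($b{\left(F \right)} = \frac{F \left(-1 + F\right)}{F} = -1 + F$)
$- \frac{31}{7} + b{\left(8 \right)} = - \frac{31}{7} + \left(-1 + 8\right) = \left(-31\right) \frac{1}{7} + 7 = - \frac{31}{7} + 7 = \frac{18}{7}$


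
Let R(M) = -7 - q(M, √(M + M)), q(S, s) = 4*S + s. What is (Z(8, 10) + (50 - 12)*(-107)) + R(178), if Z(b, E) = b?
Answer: -4777 - 2*√89 ≈ -4795.9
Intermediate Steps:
q(S, s) = s + 4*S
R(M) = -7 - 4*M - √2*√M (R(M) = -7 - (√(M + M) + 4*M) = -7 - (√(2*M) + 4*M) = -7 - (√2*√M + 4*M) = -7 - (4*M + √2*√M) = -7 + (-4*M - √2*√M) = -7 - 4*M - √2*√M)
(Z(8, 10) + (50 - 12)*(-107)) + R(178) = (8 + (50 - 12)*(-107)) + (-7 - 4*178 - √2*√178) = (8 + 38*(-107)) + (-7 - 712 - 2*√89) = (8 - 4066) + (-719 - 2*√89) = -4058 + (-719 - 2*√89) = -4777 - 2*√89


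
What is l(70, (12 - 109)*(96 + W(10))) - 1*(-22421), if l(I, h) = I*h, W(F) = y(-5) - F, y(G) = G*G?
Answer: -731269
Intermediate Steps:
y(G) = G²
W(F) = 25 - F (W(F) = (-5)² - F = 25 - F)
l(70, (12 - 109)*(96 + W(10))) - 1*(-22421) = 70*((12 - 109)*(96 + (25 - 1*10))) - 1*(-22421) = 70*(-97*(96 + (25 - 10))) + 22421 = 70*(-97*(96 + 15)) + 22421 = 70*(-97*111) + 22421 = 70*(-10767) + 22421 = -753690 + 22421 = -731269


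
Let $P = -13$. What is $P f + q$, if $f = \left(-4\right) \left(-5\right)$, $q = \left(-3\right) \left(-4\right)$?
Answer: $-248$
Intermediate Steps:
$q = 12$
$f = 20$
$P f + q = \left(-13\right) 20 + 12 = -260 + 12 = -248$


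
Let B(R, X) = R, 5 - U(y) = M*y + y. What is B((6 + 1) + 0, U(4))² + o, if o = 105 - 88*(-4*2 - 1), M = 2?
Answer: 946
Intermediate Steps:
U(y) = 5 - 3*y (U(y) = 5 - (2*y + y) = 5 - 3*y)
o = 897 (o = 105 - 88*(-8 - 1) = 105 - 88*(-9) = 105 + 792 = 897)
B((6 + 1) + 0, U(4))² + o = ((6 + 1) + 0)² + 897 = (7 + 0)² + 897 = 7² + 897 = 49 + 897 = 946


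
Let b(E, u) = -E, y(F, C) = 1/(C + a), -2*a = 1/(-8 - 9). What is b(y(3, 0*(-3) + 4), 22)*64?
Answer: -2176/137 ≈ -15.883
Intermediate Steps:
a = 1/34 (a = -1/(2*(-8 - 9)) = -½/(-17) = -½*(-1/17) = 1/34 ≈ 0.029412)
y(F, C) = 1/(1/34 + C) (y(F, C) = 1/(C + 1/34) = 1/(1/34 + C))
b(y(3, 0*(-3) + 4), 22)*64 = -34/(1 + 34*(0*(-3) + 4))*64 = -34/(1 + 34*(0 + 4))*64 = -34/(1 + 34*4)*64 = -34/(1 + 136)*64 = -34/137*64 = -2176/137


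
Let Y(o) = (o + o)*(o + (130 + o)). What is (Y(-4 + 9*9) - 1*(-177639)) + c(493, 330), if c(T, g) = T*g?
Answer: 384065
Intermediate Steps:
Y(o) = 2*o*(130 + 2*o) (Y(o) = (2*o)*(130 + 2*o) = 2*o*(130 + 2*o))
(Y(-4 + 9*9) - 1*(-177639)) + c(493, 330) = (4*(-4 + 9*9)*(65 + (-4 + 9*9)) - 1*(-177639)) + 493*330 = (4*(-4 + 81)*(65 + (-4 + 81)) + 177639) + 162690 = (4*77*(65 + 77) + 177639) + 162690 = (4*77*142 + 177639) + 162690 = (43736 + 177639) + 162690 = 221375 + 162690 = 384065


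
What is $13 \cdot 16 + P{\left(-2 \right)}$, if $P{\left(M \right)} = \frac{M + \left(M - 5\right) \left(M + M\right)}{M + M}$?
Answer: $\frac{403}{2} \approx 201.5$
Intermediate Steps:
$P{\left(M \right)} = \frac{M + 2 M \left(-5 + M\right)}{2 M}$ ($P{\left(M \right)} = \frac{M + \left(-5 + M\right) 2 M}{2 M} = \left(M + 2 M \left(-5 + M\right)\right) \frac{1}{2 M} = \frac{M + 2 M \left(-5 + M\right)}{2 M}$)
$13 \cdot 16 + P{\left(-2 \right)} = 13 \cdot 16 - \frac{13}{2} = 208 - \frac{13}{2} = \frac{403}{2}$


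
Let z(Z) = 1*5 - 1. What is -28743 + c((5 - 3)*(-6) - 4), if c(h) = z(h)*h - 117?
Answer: -28924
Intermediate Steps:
z(Z) = 4 (z(Z) = 5 - 1 = 4)
c(h) = -117 + 4*h (c(h) = 4*h - 117 = -117 + 4*h)
-28743 + c((5 - 3)*(-6) - 4) = -28743 + (-117 + 4*((5 - 3)*(-6) - 4)) = -28743 + (-117 + 4*(2*(-6) - 4)) = -28743 + (-117 + 4*(-12 - 4)) = -28743 + (-117 + 4*(-16)) = -28743 + (-117 - 64) = -28743 - 181 = -28924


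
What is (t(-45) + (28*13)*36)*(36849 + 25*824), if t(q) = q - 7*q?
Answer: 768322926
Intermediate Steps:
t(q) = -6*q
(t(-45) + (28*13)*36)*(36849 + 25*824) = (-6*(-45) + (28*13)*36)*(36849 + 25*824) = (270 + 364*36)*(36849 + 20600) = (270 + 13104)*57449 = 13374*57449 = 768322926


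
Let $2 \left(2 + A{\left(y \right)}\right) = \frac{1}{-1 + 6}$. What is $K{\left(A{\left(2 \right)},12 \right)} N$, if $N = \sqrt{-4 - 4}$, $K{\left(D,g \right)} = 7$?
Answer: $14 i \sqrt{2} \approx 19.799 i$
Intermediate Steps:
$A{\left(y \right)} = - \frac{19}{10}$ ($A{\left(y \right)} = -2 + \frac{1}{2 \left(-1 + 6\right)} = -2 + \frac{1}{2 \cdot 5} = -2 + \frac{1}{2} \cdot \frac{1}{5} = -2 + \frac{1}{10} = - \frac{19}{10}$)
$N = 2 i \sqrt{2}$ ($N = \sqrt{-8} = 2 i \sqrt{2} \approx 2.8284 i$)
$K{\left(A{\left(2 \right)},12 \right)} N = 7 \cdot 2 i \sqrt{2} = 14 i \sqrt{2}$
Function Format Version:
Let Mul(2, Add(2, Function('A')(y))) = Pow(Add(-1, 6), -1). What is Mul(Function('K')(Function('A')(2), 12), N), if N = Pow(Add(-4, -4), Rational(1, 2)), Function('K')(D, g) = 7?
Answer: Mul(14, I, Pow(2, Rational(1, 2))) ≈ Mul(19.799, I)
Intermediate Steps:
Function('A')(y) = Rational(-19, 10) (Function('A')(y) = Add(-2, Mul(Rational(1, 2), Pow(Add(-1, 6), -1))) = Add(-2, Mul(Rational(1, 2), Pow(5, -1))) = Add(-2, Mul(Rational(1, 2), Rational(1, 5))) = Add(-2, Rational(1, 10)) = Rational(-19, 10))
N = Mul(2, I, Pow(2, Rational(1, 2))) (N = Pow(-8, Rational(1, 2)) = Mul(2, I, Pow(2, Rational(1, 2))) ≈ Mul(2.8284, I))
Mul(Function('K')(Function('A')(2), 12), N) = Mul(7, Mul(2, I, Pow(2, Rational(1, 2)))) = Mul(14, I, Pow(2, Rational(1, 2)))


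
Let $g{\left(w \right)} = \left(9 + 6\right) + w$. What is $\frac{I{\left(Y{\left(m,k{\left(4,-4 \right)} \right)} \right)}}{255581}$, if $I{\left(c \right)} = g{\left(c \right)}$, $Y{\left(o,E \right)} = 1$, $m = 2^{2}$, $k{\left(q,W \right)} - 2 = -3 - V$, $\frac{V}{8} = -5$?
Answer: $\frac{16}{255581} \approx 6.2602 \cdot 10^{-5}$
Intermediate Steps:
$V = -40$ ($V = 8 \left(-5\right) = -40$)
$k{\left(q,W \right)} = 39$ ($k{\left(q,W \right)} = 2 - -37 = 2 + \left(-3 + 40\right) = 2 + 37 = 39$)
$m = 4$
$g{\left(w \right)} = 15 + w$
$I{\left(c \right)} = 15 + c$
$\frac{I{\left(Y{\left(m,k{\left(4,-4 \right)} \right)} \right)}}{255581} = \frac{15 + 1}{255581} = 16 \cdot \frac{1}{255581} = \frac{16}{255581}$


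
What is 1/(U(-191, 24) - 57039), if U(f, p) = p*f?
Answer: -1/61623 ≈ -1.6228e-5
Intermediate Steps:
U(f, p) = f*p
1/(U(-191, 24) - 57039) = 1/(-191*24 - 57039) = 1/(-4584 - 57039) = 1/(-61623) = -1/61623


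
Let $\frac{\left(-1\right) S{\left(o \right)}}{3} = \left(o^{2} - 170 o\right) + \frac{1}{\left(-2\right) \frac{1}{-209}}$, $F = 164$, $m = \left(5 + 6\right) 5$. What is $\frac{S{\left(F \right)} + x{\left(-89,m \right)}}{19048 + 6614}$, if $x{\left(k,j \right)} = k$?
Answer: $\frac{5099}{51324} \approx 0.099349$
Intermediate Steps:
$m = 55$ ($m = 11 \cdot 5 = 55$)
$S{\left(o \right)} = - \frac{627}{2} - 3 o^{2} + 510 o$ ($S{\left(o \right)} = - 3 \left(\left(o^{2} - 170 o\right) + \frac{1}{\left(-2\right) \frac{1}{-209}}\right) = - 3 \left(\left(o^{2} - 170 o\right) + \frac{1}{\left(-2\right) \left(- \frac{1}{209}\right)}\right) = - 3 \left(\left(o^{2} - 170 o\right) + \frac{1}{\frac{2}{209}}\right) = - 3 \left(\left(o^{2} - 170 o\right) + \frac{209}{2}\right) = - 3 \left(\frac{209}{2} + o^{2} - 170 o\right) = - \frac{627}{2} - 3 o^{2} + 510 o$)
$\frac{S{\left(F \right)} + x{\left(-89,m \right)}}{19048 + 6614} = \frac{\left(- \frac{627}{2} - 3 \cdot 164^{2} + 510 \cdot 164\right) - 89}{19048 + 6614} = \frac{\left(- \frac{627}{2} - 80688 + 83640\right) - 89}{25662} = \left(\left(- \frac{627}{2} - 80688 + 83640\right) - 89\right) \frac{1}{25662} = \left(\frac{5277}{2} - 89\right) \frac{1}{25662} = \frac{5099}{2} \cdot \frac{1}{25662} = \frac{5099}{51324}$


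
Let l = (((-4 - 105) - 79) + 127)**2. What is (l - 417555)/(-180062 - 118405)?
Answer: 413834/298467 ≈ 1.3865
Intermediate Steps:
l = 3721 (l = ((-109 - 79) + 127)**2 = (-188 + 127)**2 = (-61)**2 = 3721)
(l - 417555)/(-180062 - 118405) = (3721 - 417555)/(-180062 - 118405) = -413834/(-298467) = -413834*(-1/298467) = 413834/298467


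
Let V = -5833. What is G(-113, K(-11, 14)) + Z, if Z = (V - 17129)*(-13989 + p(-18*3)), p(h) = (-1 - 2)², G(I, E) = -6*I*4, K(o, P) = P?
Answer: 321011472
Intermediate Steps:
G(I, E) = -24*I
p(h) = 9 (p(h) = (-3)² = 9)
Z = 321008760 (Z = (-5833 - 17129)*(-13989 + 9) = -22962*(-13980) = 321008760)
G(-113, K(-11, 14)) + Z = -24*(-113) + 321008760 = 2712 + 321008760 = 321011472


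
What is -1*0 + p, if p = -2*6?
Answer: -12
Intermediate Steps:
p = -12
-1*0 + p = -1*0 - 12 = 0 - 12 = -12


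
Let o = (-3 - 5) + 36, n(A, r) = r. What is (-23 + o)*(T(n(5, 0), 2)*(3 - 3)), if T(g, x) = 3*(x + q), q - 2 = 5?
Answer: 0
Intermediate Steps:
o = 28 (o = -8 + 36 = 28)
q = 7 (q = 2 + 5 = 7)
T(g, x) = 21 + 3*x (T(g, x) = 3*(x + 7) = 3*(7 + x) = 21 + 3*x)
(-23 + o)*(T(n(5, 0), 2)*(3 - 3)) = (-23 + 28)*((21 + 3*2)*(3 - 3)) = 5*((21 + 6)*0) = 5*(27*0) = 5*0 = 0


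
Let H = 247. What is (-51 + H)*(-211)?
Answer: -41356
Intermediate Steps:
(-51 + H)*(-211) = (-51 + 247)*(-211) = 196*(-211) = -41356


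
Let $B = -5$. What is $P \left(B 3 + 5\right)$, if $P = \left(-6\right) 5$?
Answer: $300$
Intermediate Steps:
$P = -30$
$P \left(B 3 + 5\right) = - 30 \left(\left(-5\right) 3 + 5\right) = - 30 \left(-15 + 5\right) = \left(-30\right) \left(-10\right) = 300$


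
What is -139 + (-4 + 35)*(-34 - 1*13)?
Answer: -1596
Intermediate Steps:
-139 + (-4 + 35)*(-34 - 1*13) = -139 + 31*(-34 - 13) = -139 + 31*(-47) = -139 - 1457 = -1596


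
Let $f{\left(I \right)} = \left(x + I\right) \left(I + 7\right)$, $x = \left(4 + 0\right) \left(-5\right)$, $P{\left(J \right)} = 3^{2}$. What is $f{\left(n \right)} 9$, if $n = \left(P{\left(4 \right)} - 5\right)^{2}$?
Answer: $-828$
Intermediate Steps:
$P{\left(J \right)} = 9$
$x = -20$ ($x = 4 \left(-5\right) = -20$)
$n = 16$ ($n = \left(9 - 5\right)^{2} = 4^{2} = 16$)
$f{\left(I \right)} = \left(-20 + I\right) \left(7 + I\right)$ ($f{\left(I \right)} = \left(-20 + I\right) \left(I + 7\right) = \left(-20 + I\right) \left(7 + I\right)$)
$f{\left(n \right)} 9 = \left(-140 + 16^{2} - 208\right) 9 = \left(-140 + 256 - 208\right) 9 = \left(-92\right) 9 = -828$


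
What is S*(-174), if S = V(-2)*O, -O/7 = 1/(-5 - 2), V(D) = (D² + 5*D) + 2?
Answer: 696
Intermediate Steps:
V(D) = 2 + D² + 5*D
O = 1 (O = -7/(-5 - 2) = -7/(-7) = -7*(-⅐) = 1)
S = -4 (S = (2 + (-2)² + 5*(-2))*1 = (2 + 4 - 10)*1 = -4*1 = -4)
S*(-174) = -4*(-174) = 696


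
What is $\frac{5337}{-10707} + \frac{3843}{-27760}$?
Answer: $- \frac{63100707}{99075440} \approx -0.6369$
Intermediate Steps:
$\frac{5337}{-10707} + \frac{3843}{-27760} = 5337 \left(- \frac{1}{10707}\right) + 3843 \left(- \frac{1}{27760}\right) = - \frac{1779}{3569} - \frac{3843}{27760} = - \frac{63100707}{99075440}$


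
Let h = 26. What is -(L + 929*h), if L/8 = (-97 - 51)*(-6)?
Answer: -31258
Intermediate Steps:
L = 7104 (L = 8*((-97 - 51)*(-6)) = 8*(-148*(-6)) = 8*888 = 7104)
-(L + 929*h) = -(7104 + 929*26) = -(7104 + 24154) = -1*31258 = -31258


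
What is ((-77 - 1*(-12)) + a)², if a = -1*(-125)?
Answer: 3600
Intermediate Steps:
a = 125
((-77 - 1*(-12)) + a)² = ((-77 - 1*(-12)) + 125)² = ((-77 + 12) + 125)² = (-65 + 125)² = 60² = 3600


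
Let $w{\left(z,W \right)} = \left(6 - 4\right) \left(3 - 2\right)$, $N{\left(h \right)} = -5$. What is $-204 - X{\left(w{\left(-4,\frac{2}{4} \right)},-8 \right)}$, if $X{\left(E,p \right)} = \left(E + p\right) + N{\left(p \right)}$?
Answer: $-193$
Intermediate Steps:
$w{\left(z,W \right)} = 2$ ($w{\left(z,W \right)} = 2 \cdot 1 = 2$)
$X{\left(E,p \right)} = -5 + E + p$ ($X{\left(E,p \right)} = \left(E + p\right) - 5 = -5 + E + p$)
$-204 - X{\left(w{\left(-4,\frac{2}{4} \right)},-8 \right)} = -204 - \left(-5 + 2 - 8\right) = -204 - -11 = -204 + 11 = -193$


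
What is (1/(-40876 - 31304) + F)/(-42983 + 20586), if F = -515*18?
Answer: 669108601/1616615460 ≈ 0.41389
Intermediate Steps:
F = -9270
(1/(-40876 - 31304) + F)/(-42983 + 20586) = (1/(-40876 - 31304) - 9270)/(-42983 + 20586) = (1/(-72180) - 9270)/(-22397) = (-1/72180 - 9270)*(-1/22397) = -669108601/72180*(-1/22397) = 669108601/1616615460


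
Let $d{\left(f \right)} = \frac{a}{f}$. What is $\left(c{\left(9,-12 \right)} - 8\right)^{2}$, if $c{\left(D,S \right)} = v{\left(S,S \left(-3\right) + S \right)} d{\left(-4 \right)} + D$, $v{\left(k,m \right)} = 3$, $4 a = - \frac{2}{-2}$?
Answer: $\frac{169}{256} \approx 0.66016$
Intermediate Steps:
$a = \frac{1}{4}$ ($a = \frac{\left(-2\right) \frac{1}{-2}}{4} = \frac{\left(-2\right) \left(- \frac{1}{2}\right)}{4} = \frac{1}{4} \cdot 1 = \frac{1}{4} \approx 0.25$)
$d{\left(f \right)} = \frac{1}{4 f}$
$c{\left(D,S \right)} = - \frac{3}{16} + D$ ($c{\left(D,S \right)} = 3 \frac{1}{4 \left(-4\right)} + D = 3 \cdot \frac{1}{4} \left(- \frac{1}{4}\right) + D = 3 \left(- \frac{1}{16}\right) + D = - \frac{3}{16} + D$)
$\left(c{\left(9,-12 \right)} - 8\right)^{2} = \left(\left(- \frac{3}{16} + 9\right) - 8\right)^{2} = \left(\frac{141}{16} - 8\right)^{2} = \left(\frac{13}{16}\right)^{2} = \frac{169}{256}$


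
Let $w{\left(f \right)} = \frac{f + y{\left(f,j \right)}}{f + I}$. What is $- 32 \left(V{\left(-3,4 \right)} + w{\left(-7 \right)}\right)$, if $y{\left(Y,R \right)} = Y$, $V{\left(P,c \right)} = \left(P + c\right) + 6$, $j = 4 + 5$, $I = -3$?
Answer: $- \frac{1344}{5} \approx -268.8$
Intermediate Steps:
$j = 9$
$V{\left(P,c \right)} = 6 + P + c$
$w{\left(f \right)} = \frac{2 f}{-3 + f}$ ($w{\left(f \right)} = \frac{f + f}{f - 3} = \frac{2 f}{-3 + f}$)
$- 32 \left(V{\left(-3,4 \right)} + w{\left(-7 \right)}\right) = - 32 \left(\left(6 - 3 + 4\right) + 2 \left(-7\right) \frac{1}{-3 - 7}\right) = - 32 \left(7 + 2 \left(-7\right) \frac{1}{-10}\right) = - 32 \left(7 + 2 \left(-7\right) \left(- \frac{1}{10}\right)\right) = - 32 \left(7 + \frac{7}{5}\right) = \left(-32\right) \frac{42}{5} = - \frac{1344}{5}$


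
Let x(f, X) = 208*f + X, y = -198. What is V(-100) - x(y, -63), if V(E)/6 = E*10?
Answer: 35247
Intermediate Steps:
V(E) = 60*E (V(E) = 6*(E*10) = 6*(10*E) = 60*E)
x(f, X) = X + 208*f
V(-100) - x(y, -63) = 60*(-100) - (-63 + 208*(-198)) = -6000 - (-63 - 41184) = -6000 - 1*(-41247) = -6000 + 41247 = 35247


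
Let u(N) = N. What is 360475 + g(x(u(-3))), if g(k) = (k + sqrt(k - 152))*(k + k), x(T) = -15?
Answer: 360925 - 30*I*sqrt(167) ≈ 3.6093e+5 - 387.69*I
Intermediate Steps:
g(k) = 2*k*(k + sqrt(-152 + k)) (g(k) = (k + sqrt(-152 + k))*(2*k) = 2*k*(k + sqrt(-152 + k)))
360475 + g(x(u(-3))) = 360475 + 2*(-15)*(-15 + sqrt(-152 - 15)) = 360475 + 2*(-15)*(-15 + sqrt(-167)) = 360475 + 2*(-15)*(-15 + I*sqrt(167)) = 360475 + (450 - 30*I*sqrt(167)) = 360925 - 30*I*sqrt(167)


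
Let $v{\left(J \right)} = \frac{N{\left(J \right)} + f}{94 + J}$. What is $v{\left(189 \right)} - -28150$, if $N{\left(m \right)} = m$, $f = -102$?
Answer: $\frac{7966537}{283} \approx 28150.0$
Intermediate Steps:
$v{\left(J \right)} = \frac{-102 + J}{94 + J}$ ($v{\left(J \right)} = \frac{J - 102}{94 + J} = \frac{-102 + J}{94 + J}$)
$v{\left(189 \right)} - -28150 = \frac{-102 + 189}{94 + 189} - -28150 = \frac{1}{283} \cdot 87 + 28150 = \frac{87}{283} + 28150 = \frac{7966537}{283}$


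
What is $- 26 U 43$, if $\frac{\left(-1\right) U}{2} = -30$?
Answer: $-67080$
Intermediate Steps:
$U = 60$ ($U = \left(-2\right) \left(-30\right) = 60$)
$- 26 U 43 = \left(-26\right) 60 \cdot 43 = \left(-1560\right) 43 = -67080$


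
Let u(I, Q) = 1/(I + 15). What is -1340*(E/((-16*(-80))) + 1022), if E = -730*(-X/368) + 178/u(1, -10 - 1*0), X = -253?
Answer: -702431283/512 ≈ -1.3719e+6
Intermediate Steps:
u(I, Q) = 1/(15 + I)
E = 18769/8 (E = -730/((-368/(-253))) + 178/(1/(15 + 1)) = -730/((-368*(-1/253))) + 178/(1/16) = -730/16/11 + 178/(1/16) = -730*11/16 + 178*16 = -4015/8 + 2848 = 18769/8 ≈ 2346.1)
-1340*(E/((-16*(-80))) + 1022) = -1340*(18769/(8*((-16*(-80)))) + 1022) = -1340*((18769/8)/1280 + 1022) = -1340*((18769/8)*(1/1280) + 1022) = -1340*(18769/10240 + 1022) = -1340*10484049/10240 = -702431283/512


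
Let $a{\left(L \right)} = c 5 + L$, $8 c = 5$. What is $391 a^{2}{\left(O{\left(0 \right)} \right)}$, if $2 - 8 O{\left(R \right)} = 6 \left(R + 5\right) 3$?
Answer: $\frac{1551879}{64} \approx 24248.0$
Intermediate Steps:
$c = \frac{5}{8}$ ($c = \frac{1}{8} \cdot 5 = \frac{5}{8} \approx 0.625$)
$O{\left(R \right)} = -11 - \frac{9 R}{4}$ ($O{\left(R \right)} = \frac{1}{4} - \frac{6 \left(R + 5\right) 3}{8} = \frac{1}{4} - \frac{6 \left(5 + R\right) 3}{8} = \frac{1}{4} - \frac{6 \left(15 + 3 R\right)}{8} = \frac{1}{4} - \frac{90 + 18 R}{8} = \frac{1}{4} - \left(\frac{45}{4} + \frac{9 R}{4}\right) = -11 - \frac{9 R}{4}$)
$a{\left(L \right)} = \frac{25}{8} + L$ ($a{\left(L \right)} = \frac{5}{8} \cdot 5 + L = \frac{25}{8} + L$)
$391 a^{2}{\left(O{\left(0 \right)} \right)} = 391 \left(\frac{25}{8} - 11\right)^{2} = 391 \left(- \frac{63}{8}\right)^{2} = 391 \cdot \frac{3969}{64} = \frac{1551879}{64}$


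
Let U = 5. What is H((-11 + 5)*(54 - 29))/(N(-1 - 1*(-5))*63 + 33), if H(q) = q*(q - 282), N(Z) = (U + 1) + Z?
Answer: 21600/221 ≈ 97.738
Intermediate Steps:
N(Z) = 6 + Z (N(Z) = (5 + 1) + Z = 6 + Z)
H(q) = q*(-282 + q)
H((-11 + 5)*(54 - 29))/(N(-1 - 1*(-5))*63 + 33) = (((-11 + 5)*(54 - 29))*(-282 + (-11 + 5)*(54 - 29)))/((6 + (-1 - 1*(-5)))*63 + 33) = ((-6*25)*(-282 - 6*25))/((6 + (-1 + 5))*63 + 33) = (-150*(-282 - 150))/((6 + 4)*63 + 33) = (-150*(-432))/(10*63 + 33) = 64800/(630 + 33) = 64800/663 = 64800*(1/663) = 21600/221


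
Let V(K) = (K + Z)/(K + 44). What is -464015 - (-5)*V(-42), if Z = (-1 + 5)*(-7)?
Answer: -464190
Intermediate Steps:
Z = -28 (Z = 4*(-7) = -28)
V(K) = (-28 + K)/(44 + K) (V(K) = (K - 28)/(K + 44) = (-28 + K)/(44 + K))
-464015 - (-5)*V(-42) = -464015 - (-5)*(-28 - 42)/(44 - 42) = -464015 - (-5)*-70/2 = -464015 - (-5)*(½)*(-70) = -464015 - (-5)*(-35) = -464015 - 1*175 = -464015 - 175 = -464190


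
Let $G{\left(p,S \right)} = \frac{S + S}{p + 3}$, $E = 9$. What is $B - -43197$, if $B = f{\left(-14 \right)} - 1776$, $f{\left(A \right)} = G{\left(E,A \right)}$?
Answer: $\frac{124256}{3} \approx 41419.0$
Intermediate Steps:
$G{\left(p,S \right)} = \frac{2 S}{3 + p}$
$f{\left(A \right)} = \frac{A}{6}$ ($f{\left(A \right)} = \frac{2 A}{3 + 9} = \frac{2 A}{12} = 2 A \frac{1}{12} = \frac{A}{6}$)
$B = - \frac{5335}{3}$ ($B = \frac{1}{6} \left(-14\right) - 1776 = - \frac{7}{3} - 1776 = - \frac{5335}{3} \approx -1778.3$)
$B - -43197 = - \frac{5335}{3} - -43197 = - \frac{5335}{3} + 43197 = \frac{124256}{3}$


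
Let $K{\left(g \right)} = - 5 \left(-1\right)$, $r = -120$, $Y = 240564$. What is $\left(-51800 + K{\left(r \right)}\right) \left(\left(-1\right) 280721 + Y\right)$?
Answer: $2079931815$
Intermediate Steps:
$K{\left(g \right)} = 5$ ($K{\left(g \right)} = \left(-1\right) \left(-5\right) = 5$)
$\left(-51800 + K{\left(r \right)}\right) \left(\left(-1\right) 280721 + Y\right) = \left(-51800 + 5\right) \left(\left(-1\right) 280721 + 240564\right) = - 51795 \left(-280721 + 240564\right) = \left(-51795\right) \left(-40157\right) = 2079931815$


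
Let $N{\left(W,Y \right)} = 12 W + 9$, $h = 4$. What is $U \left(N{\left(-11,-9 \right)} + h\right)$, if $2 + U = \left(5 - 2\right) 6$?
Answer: $-1904$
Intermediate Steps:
$N{\left(W,Y \right)} = 9 + 12 W$
$U = 16$ ($U = -2 + \left(5 - 2\right) 6 = -2 + 3 \cdot 6 = -2 + 18 = 16$)
$U \left(N{\left(-11,-9 \right)} + h\right) = 16 \left(\left(9 + 12 \left(-11\right)\right) + 4\right) = 16 \left(\left(9 - 132\right) + 4\right) = 16 \left(-123 + 4\right) = 16 \left(-119\right) = -1904$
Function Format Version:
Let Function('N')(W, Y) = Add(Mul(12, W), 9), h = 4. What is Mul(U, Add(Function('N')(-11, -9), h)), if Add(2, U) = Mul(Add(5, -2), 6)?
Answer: -1904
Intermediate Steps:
Function('N')(W, Y) = Add(9, Mul(12, W))
U = 16 (U = Add(-2, Mul(Add(5, -2), 6)) = Add(-2, Mul(3, 6)) = Add(-2, 18) = 16)
Mul(U, Add(Function('N')(-11, -9), h)) = Mul(16, Add(Add(9, Mul(12, -11)), 4)) = Mul(16, Add(Add(9, -132), 4)) = Mul(16, Add(-123, 4)) = Mul(16, -119) = -1904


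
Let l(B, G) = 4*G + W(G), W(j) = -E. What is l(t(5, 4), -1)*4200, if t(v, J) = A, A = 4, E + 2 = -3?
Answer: 4200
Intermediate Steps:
E = -5 (E = -2 - 3 = -5)
W(j) = 5 (W(j) = -1*(-5) = 5)
t(v, J) = 4
l(B, G) = 5 + 4*G (l(B, G) = 4*G + 5 = 5 + 4*G)
l(t(5, 4), -1)*4200 = (5 + 4*(-1))*4200 = (5 - 4)*4200 = 1*4200 = 4200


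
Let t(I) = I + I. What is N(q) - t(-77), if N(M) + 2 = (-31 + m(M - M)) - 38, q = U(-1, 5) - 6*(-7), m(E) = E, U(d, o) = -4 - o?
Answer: 83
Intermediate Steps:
t(I) = 2*I
q = 33 (q = (-4 - 1*5) - 6*(-7) = (-4 - 5) + 42 = -9 + 42 = 33)
N(M) = -71 (N(M) = -2 + ((-31 + (M - M)) - 38) = -2 + ((-31 + 0) - 38) = -2 + (-31 - 38) = -2 - 69 = -71)
N(q) - t(-77) = -71 - 2*(-77) = -71 - 1*(-154) = -71 + 154 = 83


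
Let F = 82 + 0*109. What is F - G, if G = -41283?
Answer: 41365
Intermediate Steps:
F = 82 (F = 82 + 0 = 82)
F - G = 82 - 1*(-41283) = 82 + 41283 = 41365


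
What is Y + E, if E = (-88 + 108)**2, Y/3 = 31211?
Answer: 94033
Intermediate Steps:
Y = 93633 (Y = 3*31211 = 93633)
E = 400 (E = 20**2 = 400)
Y + E = 93633 + 400 = 94033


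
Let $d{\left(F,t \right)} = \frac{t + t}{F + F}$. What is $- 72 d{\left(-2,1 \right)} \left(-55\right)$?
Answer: $-1980$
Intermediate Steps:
$d{\left(F,t \right)} = \frac{t}{F}$ ($d{\left(F,t \right)} = \frac{2 t}{2 F} = 2 t \frac{1}{2 F} = \frac{t}{F}$)
$- 72 d{\left(-2,1 \right)} \left(-55\right) = - 72 \cdot 1 \frac{1}{-2} \left(-55\right) = - 72 \cdot 1 \left(- \frac{1}{2}\right) \left(-55\right) = \left(-72\right) \left(- \frac{1}{2}\right) \left(-55\right) = 36 \left(-55\right) = -1980$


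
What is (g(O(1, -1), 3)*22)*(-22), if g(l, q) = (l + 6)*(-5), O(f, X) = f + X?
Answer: 14520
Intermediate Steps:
O(f, X) = X + f
g(l, q) = -30 - 5*l (g(l, q) = (6 + l)*(-5) = -30 - 5*l)
(g(O(1, -1), 3)*22)*(-22) = ((-30 - 5*(-1 + 1))*22)*(-22) = ((-30 - 5*0)*22)*(-22) = ((-30 + 0)*22)*(-22) = -30*22*(-22) = -660*(-22) = 14520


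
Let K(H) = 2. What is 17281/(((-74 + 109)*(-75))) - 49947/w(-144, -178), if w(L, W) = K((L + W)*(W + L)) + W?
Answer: 128069419/462000 ≈ 277.21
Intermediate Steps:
w(L, W) = 2 + W
17281/(((-74 + 109)*(-75))) - 49947/w(-144, -178) = 17281/(((-74 + 109)*(-75))) - 49947/(2 - 178) = 17281/((35*(-75))) - 49947/(-176) = 17281/(-2625) - 49947*(-1/176) = 17281*(-1/2625) + 49947/176 = -17281/2625 + 49947/176 = 128069419/462000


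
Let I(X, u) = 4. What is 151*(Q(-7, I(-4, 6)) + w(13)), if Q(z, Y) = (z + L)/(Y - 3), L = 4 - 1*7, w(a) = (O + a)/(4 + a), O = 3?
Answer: -23254/17 ≈ -1367.9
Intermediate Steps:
w(a) = (3 + a)/(4 + a)
L = -3 (L = 4 - 7 = -3)
Q(z, Y) = (-3 + z)/(-3 + Y) (Q(z, Y) = (z - 3)/(Y - 3) = (-3 + z)/(-3 + Y))
151*(Q(-7, I(-4, 6)) + w(13)) = 151*((-3 - 7)/(-3 + 4) + (3 + 13)/(4 + 13)) = 151*(-10/1 + 16/17) = 151*(1*(-10) + (1/17)*16) = 151*(-10 + 16/17) = 151*(-154/17) = -23254/17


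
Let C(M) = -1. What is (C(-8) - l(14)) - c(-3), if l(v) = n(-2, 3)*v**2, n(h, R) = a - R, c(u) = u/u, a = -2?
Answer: 978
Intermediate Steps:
c(u) = 1
n(h, R) = -2 - R
l(v) = -5*v**2 (l(v) = (-2 - 1*3)*v**2 = (-2 - 3)*v**2 = -5*v**2)
(C(-8) - l(14)) - c(-3) = (-1 - (-5)*14**2) - 1*1 = (-1 - (-5)*196) - 1 = (-1 - 1*(-980)) - 1 = (-1 + 980) - 1 = 979 - 1 = 978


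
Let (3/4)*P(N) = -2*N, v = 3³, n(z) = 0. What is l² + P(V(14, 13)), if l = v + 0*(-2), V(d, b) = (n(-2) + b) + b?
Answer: 1979/3 ≈ 659.67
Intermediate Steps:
v = 27
V(d, b) = 2*b (V(d, b) = (0 + b) + b = b + b = 2*b)
P(N) = -8*N/3 (P(N) = 4*(-2*N)/3 = -8*N/3)
l = 27 (l = 27 + 0*(-2) = 27 + 0 = 27)
l² + P(V(14, 13)) = 27² - 16*13/3 = 729 - 8/3*26 = 729 - 208/3 = 1979/3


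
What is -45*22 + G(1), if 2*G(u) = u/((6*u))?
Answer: -11879/12 ≈ -989.92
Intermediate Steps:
G(u) = 1/12 (G(u) = (u/((6*u)))/2 = (u*(1/(6*u)))/2 = (½)*(⅙) = 1/12)
-45*22 + G(1) = -45*22 + 1/12 = -990 + 1/12 = -11879/12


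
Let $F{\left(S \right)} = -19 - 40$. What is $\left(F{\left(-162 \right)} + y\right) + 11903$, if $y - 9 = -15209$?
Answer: $-3356$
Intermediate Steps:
$F{\left(S \right)} = -59$ ($F{\left(S \right)} = -19 - 40 = -59$)
$y = -15200$ ($y = 9 - 15209 = -15200$)
$\left(F{\left(-162 \right)} + y\right) + 11903 = \left(-59 - 15200\right) + 11903 = -15259 + 11903 = -3356$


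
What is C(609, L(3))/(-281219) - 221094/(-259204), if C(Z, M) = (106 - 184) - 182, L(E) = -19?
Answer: 31121613313/36446544838 ≈ 0.85390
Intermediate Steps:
C(Z, M) = -260 (C(Z, M) = -78 - 182 = -260)
C(609, L(3))/(-281219) - 221094/(-259204) = -260/(-281219) - 221094/(-259204) = -260*(-1/281219) - 221094*(-1/259204) = 260/281219 + 110547/129602 = 31121613313/36446544838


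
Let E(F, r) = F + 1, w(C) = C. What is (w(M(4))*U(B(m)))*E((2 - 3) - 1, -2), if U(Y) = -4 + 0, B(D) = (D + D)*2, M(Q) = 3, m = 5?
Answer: 12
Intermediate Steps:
B(D) = 4*D (B(D) = (2*D)*2 = 4*D)
U(Y) = -4
E(F, r) = 1 + F
(w(M(4))*U(B(m)))*E((2 - 3) - 1, -2) = (3*(-4))*(1 + ((2 - 3) - 1)) = -12*(1 + (-1 - 1)) = -12*(1 - 2) = -12*(-1) = 12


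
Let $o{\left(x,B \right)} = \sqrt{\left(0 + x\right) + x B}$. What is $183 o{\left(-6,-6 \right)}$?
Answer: $183 \sqrt{30} \approx 1002.3$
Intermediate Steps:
$o{\left(x,B \right)} = \sqrt{x + B x}$
$183 o{\left(-6,-6 \right)} = 183 \sqrt{- 6 \left(1 - 6\right)} = 183 \sqrt{\left(-6\right) \left(-5\right)} = 183 \sqrt{30}$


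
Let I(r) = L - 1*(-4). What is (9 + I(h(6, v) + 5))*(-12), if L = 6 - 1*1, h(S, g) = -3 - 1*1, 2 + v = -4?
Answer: -216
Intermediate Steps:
v = -6 (v = -2 - 4 = -6)
h(S, g) = -4 (h(S, g) = -3 - 1 = -4)
L = 5 (L = 6 - 1 = 5)
I(r) = 9 (I(r) = 5 - 1*(-4) = 5 + 4 = 9)
(9 + I(h(6, v) + 5))*(-12) = (9 + 9)*(-12) = 18*(-12) = -216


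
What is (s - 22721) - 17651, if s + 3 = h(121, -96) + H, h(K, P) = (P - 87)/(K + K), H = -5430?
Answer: -11084993/242 ≈ -45806.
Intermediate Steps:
h(K, P) = (-87 + P)/(2*K) (h(K, P) = (-87 + P)/((2*K)) = (-87 + P)*(1/(2*K)) = (-87 + P)/(2*K))
s = -1314969/242 (s = -3 + ((1/2)*(-87 - 96)/121 - 5430) = -3 + ((1/2)*(1/121)*(-183) - 5430) = -3 + (-183/242 - 5430) = -3 - 1314243/242 = -1314969/242 ≈ -5433.8)
(s - 22721) - 17651 = (-1314969/242 - 22721) - 17651 = -6813451/242 - 17651 = -11084993/242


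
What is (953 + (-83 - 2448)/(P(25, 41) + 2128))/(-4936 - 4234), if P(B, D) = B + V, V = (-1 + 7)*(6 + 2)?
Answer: -1047511/10091585 ≈ -0.10380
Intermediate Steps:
V = 48 (V = 6*8 = 48)
P(B, D) = 48 + B (P(B, D) = B + 48 = 48 + B)
(953 + (-83 - 2448)/(P(25, 41) + 2128))/(-4936 - 4234) = (953 + (-83 - 2448)/((48 + 25) + 2128))/(-4936 - 4234) = (953 - 2531/(73 + 2128))/(-9170) = (953 - 2531/2201)*(-1/9170) = (2095022/2201)*(-1/9170) = -1047511/10091585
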